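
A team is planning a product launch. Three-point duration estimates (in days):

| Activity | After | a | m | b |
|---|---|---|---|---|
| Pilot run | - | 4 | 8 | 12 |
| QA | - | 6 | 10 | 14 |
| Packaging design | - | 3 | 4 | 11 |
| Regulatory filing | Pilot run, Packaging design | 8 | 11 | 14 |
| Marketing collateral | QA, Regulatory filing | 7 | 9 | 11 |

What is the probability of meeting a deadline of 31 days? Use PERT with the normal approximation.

0.953

te_Pilot run = (4 + 4·8 + 12)/6 = 48/6 = 8; σ²_Pilot run = ((12−4)/6)² = 1.778
te_QA = (6 + 4·10 + 14)/6 = 60/6 = 10; σ²_QA = ((14−6)/6)² = 1.778
te_Packaging design = (3 + 4·4 + 11)/6 = 30/6 = 5; σ²_Packaging design = ((11−3)/6)² = 1.778
te_Regulatory filing = (8 + 4·11 + 14)/6 = 66/6 = 11; σ²_Regulatory filing = ((14−8)/6)² = 1.000
te_Marketing collateral = (7 + 4·9 + 11)/6 = 54/6 = 9; σ²_Marketing collateral = ((11−7)/6)² = 0.444

Forward pass:
ES_Pilot run = 0; EF_Pilot run = 8
ES_QA = 0; EF_QA = 10
ES_Packaging design = 0; EF_Packaging design = 5
ES_Regulatory filing = max(EF_Pilot run=8, EF_Packaging design=5) = 8; EF_Regulatory filing = 8+11 = 19
ES_Marketing collateral = max(EF_QA=10, EF_Regulatory filing=19) = 19; EF_Marketing collateral = 19+9 = 28
Expected project duration μ = 28 days. Critical path: Pilot run → Regulatory filing → Marketing collateral.

Variance along critical path = 1.778 + 1.000 + 0.444 = 3.222; σ = √3.222 = 1.795 days.
Z = (31 − 28) / 1.795 = 1.671
P(T ≤ 31) = Φ(1.671) ≈ 0.953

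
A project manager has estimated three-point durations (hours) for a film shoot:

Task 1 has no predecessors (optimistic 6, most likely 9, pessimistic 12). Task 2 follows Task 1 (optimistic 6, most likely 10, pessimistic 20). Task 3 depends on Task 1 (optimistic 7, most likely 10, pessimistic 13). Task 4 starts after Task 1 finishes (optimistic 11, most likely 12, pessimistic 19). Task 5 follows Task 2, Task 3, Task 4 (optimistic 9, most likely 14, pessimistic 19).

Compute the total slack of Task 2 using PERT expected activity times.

2 hours

te_Task 1 = (6 + 4·9 + 12)/6 = 54/6 = 9
te_Task 2 = (6 + 4·10 + 20)/6 = 66/6 = 11
te_Task 3 = (7 + 4·10 + 13)/6 = 60/6 = 10
te_Task 4 = (11 + 4·12 + 19)/6 = 78/6 = 13
te_Task 5 = (9 + 4·14 + 19)/6 = 84/6 = 14

Forward pass:
ES_Task 1 = 0; EF_Task 1 = 9
ES_Task 2 = 9; EF_Task 2 = 9+11 = 20
ES_Task 3 = 9; EF_Task 3 = 9+10 = 19
ES_Task 4 = 9; EF_Task 4 = 9+13 = 22
ES_Task 5 = max(EF_Task 2=20, EF_Task 3=19, EF_Task 4=22) = 22; EF_Task 5 = 22+14 = 36
Expected project duration μ = 36 hours. Critical path: Task 1 → Task 4 → Task 5.

Backward pass:
LF_Task 5 = 36; LS_Task 5 = 36−14 = 22
LF_Task 4 = LS_Task 5 = 22; LS_Task 4 = 22−13 = 9
LF_Task 3 = LS_Task 5 = 22; LS_Task 3 = 22−10 = 12
LF_Task 2 = LS_Task 5 = 22; LS_Task 2 = 22−11 = 11
LF_Task 1 = min(LS_Task 2=11, LS_Task 3=12, LS_Task 4=9) = 9; LS_Task 1 = 9−9 = 0
Slack_Task 2 = LS_Task 2 − ES_Task 2 = 11 − 9 = 2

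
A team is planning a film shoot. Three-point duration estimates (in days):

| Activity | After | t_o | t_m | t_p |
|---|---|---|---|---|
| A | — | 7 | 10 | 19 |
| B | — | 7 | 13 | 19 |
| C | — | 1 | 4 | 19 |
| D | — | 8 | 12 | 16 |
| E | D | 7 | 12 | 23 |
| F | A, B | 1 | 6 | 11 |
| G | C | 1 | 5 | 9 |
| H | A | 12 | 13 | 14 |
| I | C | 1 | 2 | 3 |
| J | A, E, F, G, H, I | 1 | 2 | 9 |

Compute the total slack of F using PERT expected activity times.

6 days

te_A = (7 + 4·10 + 19)/6 = 66/6 = 11
te_B = (7 + 4·13 + 19)/6 = 78/6 = 13
te_C = (1 + 4·4 + 19)/6 = 36/6 = 6
te_D = (8 + 4·12 + 16)/6 = 72/6 = 12
te_E = (7 + 4·12 + 23)/6 = 78/6 = 13
te_F = (1 + 4·6 + 11)/6 = 36/6 = 6
te_G = (1 + 4·5 + 9)/6 = 30/6 = 5
te_H = (12 + 4·13 + 14)/6 = 78/6 = 13
te_I = (1 + 4·2 + 3)/6 = 12/6 = 2
te_J = (1 + 4·2 + 9)/6 = 18/6 = 3

Forward pass:
ES_A = 0; EF_A = 11
ES_B = 0; EF_B = 13
ES_C = 0; EF_C = 6
ES_D = 0; EF_D = 12
ES_E = 12; EF_E = 12+13 = 25
ES_F = max(EF_A=11, EF_B=13) = 13; EF_F = 13+6 = 19
ES_G = 6; EF_G = 6+5 = 11
ES_H = 11; EF_H = 11+13 = 24
ES_I = 6; EF_I = 6+2 = 8
ES_J = max(EF_A=11, EF_E=25, EF_F=19, EF_G=11, EF_H=24, EF_I=8) = 25; EF_J = 25+3 = 28
Expected project duration μ = 28 days. Critical path: D → E → J.

Backward pass:
LF_J = 28; LS_J = 28−3 = 25
LF_I = LS_J = 25; LS_I = 25−2 = 23
LF_H = LS_J = 25; LS_H = 25−13 = 12
LF_G = LS_J = 25; LS_G = 25−5 = 20
LF_F = LS_J = 25; LS_F = 25−6 = 19
LF_E = LS_J = 25; LS_E = 25−13 = 12
LF_D = LS_E = 12; LS_D = 12−12 = 0
LF_C = min(LS_G=20, LS_I=23) = 20; LS_C = 20−6 = 14
LF_B = LS_F = 19; LS_B = 19−13 = 6
LF_A = min(LS_F=19, LS_H=12, LS_J=25) = 12; LS_A = 12−11 = 1
Slack_F = LS_F − ES_F = 19 − 13 = 6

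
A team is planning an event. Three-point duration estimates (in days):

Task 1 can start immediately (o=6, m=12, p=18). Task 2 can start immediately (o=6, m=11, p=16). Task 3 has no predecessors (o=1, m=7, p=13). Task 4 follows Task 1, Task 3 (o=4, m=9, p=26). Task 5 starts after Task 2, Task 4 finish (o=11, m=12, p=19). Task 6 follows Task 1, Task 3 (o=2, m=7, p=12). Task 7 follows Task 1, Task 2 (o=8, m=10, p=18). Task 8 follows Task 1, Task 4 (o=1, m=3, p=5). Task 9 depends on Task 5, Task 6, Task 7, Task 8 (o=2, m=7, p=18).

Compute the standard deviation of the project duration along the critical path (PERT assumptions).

5.13 days

te_Task 1 = (6 + 4·12 + 18)/6 = 72/6 = 12; σ²_Task 1 = ((18−6)/6)² = 4.000
te_Task 2 = (6 + 4·11 + 16)/6 = 66/6 = 11; σ²_Task 2 = ((16−6)/6)² = 2.778
te_Task 3 = (1 + 4·7 + 13)/6 = 42/6 = 7; σ²_Task 3 = ((13−1)/6)² = 4.000
te_Task 4 = (4 + 4·9 + 26)/6 = 66/6 = 11; σ²_Task 4 = ((26−4)/6)² = 13.444
te_Task 5 = (11 + 4·12 + 19)/6 = 78/6 = 13; σ²_Task 5 = ((19−11)/6)² = 1.778
te_Task 6 = (2 + 4·7 + 12)/6 = 42/6 = 7; σ²_Task 6 = ((12−2)/6)² = 2.778
te_Task 7 = (8 + 4·10 + 18)/6 = 66/6 = 11; σ²_Task 7 = ((18−8)/6)² = 2.778
te_Task 8 = (1 + 4·3 + 5)/6 = 18/6 = 3; σ²_Task 8 = ((5−1)/6)² = 0.444
te_Task 9 = (2 + 4·7 + 18)/6 = 48/6 = 8; σ²_Task 9 = ((18−2)/6)² = 7.111

Forward pass:
ES_Task 1 = 0; EF_Task 1 = 12
ES_Task 2 = 0; EF_Task 2 = 11
ES_Task 3 = 0; EF_Task 3 = 7
ES_Task 4 = max(EF_Task 1=12, EF_Task 3=7) = 12; EF_Task 4 = 12+11 = 23
ES_Task 5 = max(EF_Task 2=11, EF_Task 4=23) = 23; EF_Task 5 = 23+13 = 36
ES_Task 6 = max(EF_Task 1=12, EF_Task 3=7) = 12; EF_Task 6 = 12+7 = 19
ES_Task 7 = max(EF_Task 1=12, EF_Task 2=11) = 12; EF_Task 7 = 12+11 = 23
ES_Task 8 = max(EF_Task 1=12, EF_Task 4=23) = 23; EF_Task 8 = 23+3 = 26
ES_Task 9 = max(EF_Task 5=36, EF_Task 6=19, EF_Task 7=23, EF_Task 8=26) = 36; EF_Task 9 = 36+8 = 44
Expected project duration μ = 44 days. Critical path: Task 1 → Task 4 → Task 5 → Task 9.

Variance along critical path = 4.000 + 13.444 + 1.778 + 7.111 = 26.333
σ = √26.333 = 5.132 days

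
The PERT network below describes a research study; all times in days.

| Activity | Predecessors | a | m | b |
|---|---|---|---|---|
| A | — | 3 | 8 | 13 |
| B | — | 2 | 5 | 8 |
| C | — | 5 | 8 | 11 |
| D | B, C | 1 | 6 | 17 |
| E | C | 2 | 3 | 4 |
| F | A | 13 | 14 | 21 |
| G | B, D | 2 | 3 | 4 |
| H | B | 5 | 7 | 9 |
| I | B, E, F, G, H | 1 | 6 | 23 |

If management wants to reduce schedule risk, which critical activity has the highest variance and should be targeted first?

I

te_A = (3 + 4·8 + 13)/6 = 48/6 = 8; σ²_A = ((13−3)/6)² = 2.778
te_B = (2 + 4·5 + 8)/6 = 30/6 = 5; σ²_B = ((8−2)/6)² = 1.000
te_C = (5 + 4·8 + 11)/6 = 48/6 = 8; σ²_C = ((11−5)/6)² = 1.000
te_D = (1 + 4·6 + 17)/6 = 42/6 = 7; σ²_D = ((17−1)/6)² = 7.111
te_E = (2 + 4·3 + 4)/6 = 18/6 = 3; σ²_E = ((4−2)/6)² = 0.111
te_F = (13 + 4·14 + 21)/6 = 90/6 = 15; σ²_F = ((21−13)/6)² = 1.778
te_G = (2 + 4·3 + 4)/6 = 18/6 = 3; σ²_G = ((4−2)/6)² = 0.111
te_H = (5 + 4·7 + 9)/6 = 42/6 = 7; σ²_H = ((9−5)/6)² = 0.444
te_I = (1 + 4·6 + 23)/6 = 48/6 = 8; σ²_I = ((23−1)/6)² = 13.444

Forward pass:
ES_A = 0; EF_A = 8
ES_B = 0; EF_B = 5
ES_C = 0; EF_C = 8
ES_D = max(EF_B=5, EF_C=8) = 8; EF_D = 8+7 = 15
ES_E = 8; EF_E = 8+3 = 11
ES_F = 8; EF_F = 8+15 = 23
ES_G = max(EF_B=5, EF_D=15) = 15; EF_G = 15+3 = 18
ES_H = 5; EF_H = 5+7 = 12
ES_I = max(EF_B=5, EF_E=11, EF_F=23, EF_G=18, EF_H=12) = 23; EF_I = 23+8 = 31
Expected project duration μ = 31 days. Critical path: A → F → I.

Variances on critical path: σ²_A=2.778, σ²_F=1.778, σ²_I=13.444.
Largest is σ²_I = 13.444.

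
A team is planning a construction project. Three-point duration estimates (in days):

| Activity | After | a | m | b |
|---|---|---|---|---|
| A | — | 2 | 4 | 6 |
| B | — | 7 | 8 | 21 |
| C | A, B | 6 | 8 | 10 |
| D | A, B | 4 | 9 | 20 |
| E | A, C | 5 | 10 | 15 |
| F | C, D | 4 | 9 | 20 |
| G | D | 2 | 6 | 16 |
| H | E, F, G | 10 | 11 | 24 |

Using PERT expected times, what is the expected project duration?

43 days

te_A = (2 + 4·4 + 6)/6 = 24/6 = 4
te_B = (7 + 4·8 + 21)/6 = 60/6 = 10
te_C = (6 + 4·8 + 10)/6 = 48/6 = 8
te_D = (4 + 4·9 + 20)/6 = 60/6 = 10
te_E = (5 + 4·10 + 15)/6 = 60/6 = 10
te_F = (4 + 4·9 + 20)/6 = 60/6 = 10
te_G = (2 + 4·6 + 16)/6 = 42/6 = 7
te_H = (10 + 4·11 + 24)/6 = 78/6 = 13

Forward pass:
ES_A = 0; EF_A = 4
ES_B = 0; EF_B = 10
ES_C = max(EF_A=4, EF_B=10) = 10; EF_C = 10+8 = 18
ES_D = max(EF_A=4, EF_B=10) = 10; EF_D = 10+10 = 20
ES_E = max(EF_A=4, EF_C=18) = 18; EF_E = 18+10 = 28
ES_F = max(EF_C=18, EF_D=20) = 20; EF_F = 20+10 = 30
ES_G = 20; EF_G = 20+7 = 27
ES_H = max(EF_E=28, EF_F=30, EF_G=27) = 30; EF_H = 30+13 = 43
Expected project duration μ = 43 days. Critical path: B → D → F → H.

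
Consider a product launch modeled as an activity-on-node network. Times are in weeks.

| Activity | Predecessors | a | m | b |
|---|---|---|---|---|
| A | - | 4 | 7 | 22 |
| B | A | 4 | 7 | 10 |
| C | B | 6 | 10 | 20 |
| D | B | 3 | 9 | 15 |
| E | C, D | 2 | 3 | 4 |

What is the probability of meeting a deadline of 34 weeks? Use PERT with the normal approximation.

te_A = (4 + 4·7 + 22)/6 = 54/6 = 9; σ²_A = ((22−4)/6)² = 9.000
te_B = (4 + 4·7 + 10)/6 = 42/6 = 7; σ²_B = ((10−4)/6)² = 1.000
te_C = (6 + 4·10 + 20)/6 = 66/6 = 11; σ²_C = ((20−6)/6)² = 5.444
te_D = (3 + 4·9 + 15)/6 = 54/6 = 9; σ²_D = ((15−3)/6)² = 4.000
te_E = (2 + 4·3 + 4)/6 = 18/6 = 3; σ²_E = ((4−2)/6)² = 0.111

Forward pass:
ES_A = 0; EF_A = 9
ES_B = 9; EF_B = 9+7 = 16
ES_C = 16; EF_C = 16+11 = 27
ES_D = 16; EF_D = 16+9 = 25
ES_E = max(EF_C=27, EF_D=25) = 27; EF_E = 27+3 = 30
Expected project duration μ = 30 weeks. Critical path: A → B → C → E.

Variance along critical path = 9.000 + 1.000 + 5.444 + 0.111 = 15.556; σ = √15.556 = 3.944 weeks.
Z = (34 − 30) / 3.944 = 1.014
P(T ≤ 34) = Φ(1.014) ≈ 0.845

0.845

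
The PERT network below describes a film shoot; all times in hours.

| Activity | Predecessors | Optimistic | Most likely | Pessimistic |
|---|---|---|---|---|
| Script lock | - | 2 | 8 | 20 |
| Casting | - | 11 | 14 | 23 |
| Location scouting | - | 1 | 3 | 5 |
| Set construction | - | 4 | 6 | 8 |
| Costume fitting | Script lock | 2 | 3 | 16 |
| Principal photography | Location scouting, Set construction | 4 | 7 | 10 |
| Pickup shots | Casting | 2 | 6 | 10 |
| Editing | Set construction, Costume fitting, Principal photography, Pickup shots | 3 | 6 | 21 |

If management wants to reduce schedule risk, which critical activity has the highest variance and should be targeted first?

te_Script lock = (2 + 4·8 + 20)/6 = 54/6 = 9; σ²_Script lock = ((20−2)/6)² = 9.000
te_Casting = (11 + 4·14 + 23)/6 = 90/6 = 15; σ²_Casting = ((23−11)/6)² = 4.000
te_Location scouting = (1 + 4·3 + 5)/6 = 18/6 = 3; σ²_Location scouting = ((5−1)/6)² = 0.444
te_Set construction = (4 + 4·6 + 8)/6 = 36/6 = 6; σ²_Set construction = ((8−4)/6)² = 0.444
te_Costume fitting = (2 + 4·3 + 16)/6 = 30/6 = 5; σ²_Costume fitting = ((16−2)/6)² = 5.444
te_Principal photography = (4 + 4·7 + 10)/6 = 42/6 = 7; σ²_Principal photography = ((10−4)/6)² = 1.000
te_Pickup shots = (2 + 4·6 + 10)/6 = 36/6 = 6; σ²_Pickup shots = ((10−2)/6)² = 1.778
te_Editing = (3 + 4·6 + 21)/6 = 48/6 = 8; σ²_Editing = ((21−3)/6)² = 9.000

Forward pass:
ES_Script lock = 0; EF_Script lock = 9
ES_Casting = 0; EF_Casting = 15
ES_Location scouting = 0; EF_Location scouting = 3
ES_Set construction = 0; EF_Set construction = 6
ES_Costume fitting = 9; EF_Costume fitting = 9+5 = 14
ES_Principal photography = max(EF_Location scouting=3, EF_Set construction=6) = 6; EF_Principal photography = 6+7 = 13
ES_Pickup shots = 15; EF_Pickup shots = 15+6 = 21
ES_Editing = max(EF_Set construction=6, EF_Costume fitting=14, EF_Principal photography=13, EF_Pickup shots=21) = 21; EF_Editing = 21+8 = 29
Expected project duration μ = 29 hours. Critical path: Casting → Pickup shots → Editing.

Variances on critical path: σ²_Casting=4.000, σ²_Pickup shots=1.778, σ²_Editing=9.000.
Largest is σ²_Editing = 9.000.

Editing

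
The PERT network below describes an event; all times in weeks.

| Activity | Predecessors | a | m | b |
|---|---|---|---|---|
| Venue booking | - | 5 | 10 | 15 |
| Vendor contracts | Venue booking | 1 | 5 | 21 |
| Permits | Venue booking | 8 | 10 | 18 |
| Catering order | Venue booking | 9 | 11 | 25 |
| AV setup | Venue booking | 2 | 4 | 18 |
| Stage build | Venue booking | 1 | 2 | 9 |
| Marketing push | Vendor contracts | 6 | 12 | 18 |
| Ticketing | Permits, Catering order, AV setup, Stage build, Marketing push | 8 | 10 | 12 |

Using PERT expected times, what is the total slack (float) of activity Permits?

8 weeks

te_Venue booking = (5 + 4·10 + 15)/6 = 60/6 = 10
te_Vendor contracts = (1 + 4·5 + 21)/6 = 42/6 = 7
te_Permits = (8 + 4·10 + 18)/6 = 66/6 = 11
te_Catering order = (9 + 4·11 + 25)/6 = 78/6 = 13
te_AV setup = (2 + 4·4 + 18)/6 = 36/6 = 6
te_Stage build = (1 + 4·2 + 9)/6 = 18/6 = 3
te_Marketing push = (6 + 4·12 + 18)/6 = 72/6 = 12
te_Ticketing = (8 + 4·10 + 12)/6 = 60/6 = 10

Forward pass:
ES_Venue booking = 0; EF_Venue booking = 10
ES_Vendor contracts = 10; EF_Vendor contracts = 10+7 = 17
ES_Permits = 10; EF_Permits = 10+11 = 21
ES_Catering order = 10; EF_Catering order = 10+13 = 23
ES_AV setup = 10; EF_AV setup = 10+6 = 16
ES_Stage build = 10; EF_Stage build = 10+3 = 13
ES_Marketing push = 17; EF_Marketing push = 17+12 = 29
ES_Ticketing = max(EF_Permits=21, EF_Catering order=23, EF_AV setup=16, EF_Stage build=13, EF_Marketing push=29) = 29; EF_Ticketing = 29+10 = 39
Expected project duration μ = 39 weeks. Critical path: Venue booking → Vendor contracts → Marketing push → Ticketing.

Backward pass:
LF_Ticketing = 39; LS_Ticketing = 39−10 = 29
LF_Marketing push = LS_Ticketing = 29; LS_Marketing push = 29−12 = 17
LF_Stage build = LS_Ticketing = 29; LS_Stage build = 29−3 = 26
LF_AV setup = LS_Ticketing = 29; LS_AV setup = 29−6 = 23
LF_Catering order = LS_Ticketing = 29; LS_Catering order = 29−13 = 16
LF_Permits = LS_Ticketing = 29; LS_Permits = 29−11 = 18
LF_Vendor contracts = LS_Marketing push = 17; LS_Vendor contracts = 17−7 = 10
LF_Venue booking = min(LS_Vendor contracts=10, LS_Permits=18, LS_Catering order=16, LS_AV setup=23, LS_Stage build=26) = 10; LS_Venue booking = 10−10 = 0
Slack_Permits = LS_Permits − ES_Permits = 18 − 10 = 8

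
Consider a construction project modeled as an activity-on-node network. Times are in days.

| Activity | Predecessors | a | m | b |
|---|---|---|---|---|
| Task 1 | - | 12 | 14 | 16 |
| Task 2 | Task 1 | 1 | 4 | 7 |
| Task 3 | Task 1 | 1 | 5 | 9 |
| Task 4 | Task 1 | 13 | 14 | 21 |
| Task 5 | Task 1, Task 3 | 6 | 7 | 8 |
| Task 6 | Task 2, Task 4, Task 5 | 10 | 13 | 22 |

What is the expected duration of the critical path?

43 days

te_Task 1 = (12 + 4·14 + 16)/6 = 84/6 = 14
te_Task 2 = (1 + 4·4 + 7)/6 = 24/6 = 4
te_Task 3 = (1 + 4·5 + 9)/6 = 30/6 = 5
te_Task 4 = (13 + 4·14 + 21)/6 = 90/6 = 15
te_Task 5 = (6 + 4·7 + 8)/6 = 42/6 = 7
te_Task 6 = (10 + 4·13 + 22)/6 = 84/6 = 14

Forward pass:
ES_Task 1 = 0; EF_Task 1 = 14
ES_Task 2 = 14; EF_Task 2 = 14+4 = 18
ES_Task 3 = 14; EF_Task 3 = 14+5 = 19
ES_Task 4 = 14; EF_Task 4 = 14+15 = 29
ES_Task 5 = max(EF_Task 1=14, EF_Task 3=19) = 19; EF_Task 5 = 19+7 = 26
ES_Task 6 = max(EF_Task 2=18, EF_Task 4=29, EF_Task 5=26) = 29; EF_Task 6 = 29+14 = 43
Expected project duration μ = 43 days. Critical path: Task 1 → Task 4 → Task 6.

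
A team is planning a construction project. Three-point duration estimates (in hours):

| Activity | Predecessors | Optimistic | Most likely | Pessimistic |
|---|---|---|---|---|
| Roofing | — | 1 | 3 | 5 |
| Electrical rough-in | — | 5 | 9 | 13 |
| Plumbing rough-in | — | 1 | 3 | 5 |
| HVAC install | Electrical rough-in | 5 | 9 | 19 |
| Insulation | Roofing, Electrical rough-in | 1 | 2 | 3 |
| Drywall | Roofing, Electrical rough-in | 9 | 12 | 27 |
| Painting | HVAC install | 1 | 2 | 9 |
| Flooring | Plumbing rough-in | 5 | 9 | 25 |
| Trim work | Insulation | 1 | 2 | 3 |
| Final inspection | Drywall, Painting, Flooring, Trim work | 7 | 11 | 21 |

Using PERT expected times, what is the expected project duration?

35 hours

te_Roofing = (1 + 4·3 + 5)/6 = 18/6 = 3
te_Electrical rough-in = (5 + 4·9 + 13)/6 = 54/6 = 9
te_Plumbing rough-in = (1 + 4·3 + 5)/6 = 18/6 = 3
te_HVAC install = (5 + 4·9 + 19)/6 = 60/6 = 10
te_Insulation = (1 + 4·2 + 3)/6 = 12/6 = 2
te_Drywall = (9 + 4·12 + 27)/6 = 84/6 = 14
te_Painting = (1 + 4·2 + 9)/6 = 18/6 = 3
te_Flooring = (5 + 4·9 + 25)/6 = 66/6 = 11
te_Trim work = (1 + 4·2 + 3)/6 = 12/6 = 2
te_Final inspection = (7 + 4·11 + 21)/6 = 72/6 = 12

Forward pass:
ES_Roofing = 0; EF_Roofing = 3
ES_Electrical rough-in = 0; EF_Electrical rough-in = 9
ES_Plumbing rough-in = 0; EF_Plumbing rough-in = 3
ES_HVAC install = 9; EF_HVAC install = 9+10 = 19
ES_Insulation = max(EF_Roofing=3, EF_Electrical rough-in=9) = 9; EF_Insulation = 9+2 = 11
ES_Drywall = max(EF_Roofing=3, EF_Electrical rough-in=9) = 9; EF_Drywall = 9+14 = 23
ES_Painting = 19; EF_Painting = 19+3 = 22
ES_Flooring = 3; EF_Flooring = 3+11 = 14
ES_Trim work = 11; EF_Trim work = 11+2 = 13
ES_Final inspection = max(EF_Drywall=23, EF_Painting=22, EF_Flooring=14, EF_Trim work=13) = 23; EF_Final inspection = 23+12 = 35
Expected project duration μ = 35 hours. Critical path: Electrical rough-in → Drywall → Final inspection.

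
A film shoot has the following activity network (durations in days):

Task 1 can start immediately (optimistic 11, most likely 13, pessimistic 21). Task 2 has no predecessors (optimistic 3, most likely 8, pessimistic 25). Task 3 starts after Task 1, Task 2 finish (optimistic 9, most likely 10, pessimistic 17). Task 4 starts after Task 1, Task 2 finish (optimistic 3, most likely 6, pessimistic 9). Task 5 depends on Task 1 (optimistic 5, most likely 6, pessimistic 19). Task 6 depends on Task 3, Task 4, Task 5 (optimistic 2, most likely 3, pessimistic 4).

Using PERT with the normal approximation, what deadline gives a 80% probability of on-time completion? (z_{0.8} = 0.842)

te_Task 1 = (11 + 4·13 + 21)/6 = 84/6 = 14; σ²_Task 1 = ((21−11)/6)² = 2.778
te_Task 2 = (3 + 4·8 + 25)/6 = 60/6 = 10; σ²_Task 2 = ((25−3)/6)² = 13.444
te_Task 3 = (9 + 4·10 + 17)/6 = 66/6 = 11; σ²_Task 3 = ((17−9)/6)² = 1.778
te_Task 4 = (3 + 4·6 + 9)/6 = 36/6 = 6; σ²_Task 4 = ((9−3)/6)² = 1.000
te_Task 5 = (5 + 4·6 + 19)/6 = 48/6 = 8; σ²_Task 5 = ((19−5)/6)² = 5.444
te_Task 6 = (2 + 4·3 + 4)/6 = 18/6 = 3; σ²_Task 6 = ((4−2)/6)² = 0.111

Forward pass:
ES_Task 1 = 0; EF_Task 1 = 14
ES_Task 2 = 0; EF_Task 2 = 10
ES_Task 3 = max(EF_Task 1=14, EF_Task 2=10) = 14; EF_Task 3 = 14+11 = 25
ES_Task 4 = max(EF_Task 1=14, EF_Task 2=10) = 14; EF_Task 4 = 14+6 = 20
ES_Task 5 = 14; EF_Task 5 = 14+8 = 22
ES_Task 6 = max(EF_Task 3=25, EF_Task 4=20, EF_Task 5=22) = 25; EF_Task 6 = 25+3 = 28
Expected project duration μ = 28 days. Critical path: Task 1 → Task 3 → Task 6.

Variance along critical path = 2.778 + 1.778 + 0.111 = 4.667; σ = 2.160 days.
D = μ + z·σ = 28 + 0.842·2.160 = 29.8 days

29.8 days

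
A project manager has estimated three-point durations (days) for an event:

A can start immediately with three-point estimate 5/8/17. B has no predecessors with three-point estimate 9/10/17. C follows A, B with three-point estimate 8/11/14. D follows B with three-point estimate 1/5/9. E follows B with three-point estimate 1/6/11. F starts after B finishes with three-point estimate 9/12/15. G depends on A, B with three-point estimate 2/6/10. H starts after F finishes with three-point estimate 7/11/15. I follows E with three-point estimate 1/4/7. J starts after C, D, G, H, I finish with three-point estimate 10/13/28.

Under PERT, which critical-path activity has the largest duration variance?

te_A = (5 + 4·8 + 17)/6 = 54/6 = 9; σ²_A = ((17−5)/6)² = 4.000
te_B = (9 + 4·10 + 17)/6 = 66/6 = 11; σ²_B = ((17−9)/6)² = 1.778
te_C = (8 + 4·11 + 14)/6 = 66/6 = 11; σ²_C = ((14−8)/6)² = 1.000
te_D = (1 + 4·5 + 9)/6 = 30/6 = 5; σ²_D = ((9−1)/6)² = 1.778
te_E = (1 + 4·6 + 11)/6 = 36/6 = 6; σ²_E = ((11−1)/6)² = 2.778
te_F = (9 + 4·12 + 15)/6 = 72/6 = 12; σ²_F = ((15−9)/6)² = 1.000
te_G = (2 + 4·6 + 10)/6 = 36/6 = 6; σ²_G = ((10−2)/6)² = 1.778
te_H = (7 + 4·11 + 15)/6 = 66/6 = 11; σ²_H = ((15−7)/6)² = 1.778
te_I = (1 + 4·4 + 7)/6 = 24/6 = 4; σ²_I = ((7−1)/6)² = 1.000
te_J = (10 + 4·13 + 28)/6 = 90/6 = 15; σ²_J = ((28−10)/6)² = 9.000

Forward pass:
ES_A = 0; EF_A = 9
ES_B = 0; EF_B = 11
ES_C = max(EF_A=9, EF_B=11) = 11; EF_C = 11+11 = 22
ES_D = 11; EF_D = 11+5 = 16
ES_E = 11; EF_E = 11+6 = 17
ES_F = 11; EF_F = 11+12 = 23
ES_G = max(EF_A=9, EF_B=11) = 11; EF_G = 11+6 = 17
ES_H = 23; EF_H = 23+11 = 34
ES_I = 17; EF_I = 17+4 = 21
ES_J = max(EF_C=22, EF_D=16, EF_G=17, EF_H=34, EF_I=21) = 34; EF_J = 34+15 = 49
Expected project duration μ = 49 days. Critical path: B → F → H → J.

Variances on critical path: σ²_B=1.778, σ²_F=1.000, σ²_H=1.778, σ²_J=9.000.
Largest is σ²_J = 9.000.

J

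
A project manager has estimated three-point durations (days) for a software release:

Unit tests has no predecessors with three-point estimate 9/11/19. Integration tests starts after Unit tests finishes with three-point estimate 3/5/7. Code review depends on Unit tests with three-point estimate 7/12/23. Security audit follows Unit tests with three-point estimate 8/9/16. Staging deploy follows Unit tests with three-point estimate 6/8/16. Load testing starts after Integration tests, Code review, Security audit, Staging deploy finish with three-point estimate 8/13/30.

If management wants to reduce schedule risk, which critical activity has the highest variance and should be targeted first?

te_Unit tests = (9 + 4·11 + 19)/6 = 72/6 = 12; σ²_Unit tests = ((19−9)/6)² = 2.778
te_Integration tests = (3 + 4·5 + 7)/6 = 30/6 = 5; σ²_Integration tests = ((7−3)/6)² = 0.444
te_Code review = (7 + 4·12 + 23)/6 = 78/6 = 13; σ²_Code review = ((23−7)/6)² = 7.111
te_Security audit = (8 + 4·9 + 16)/6 = 60/6 = 10; σ²_Security audit = ((16−8)/6)² = 1.778
te_Staging deploy = (6 + 4·8 + 16)/6 = 54/6 = 9; σ²_Staging deploy = ((16−6)/6)² = 2.778
te_Load testing = (8 + 4·13 + 30)/6 = 90/6 = 15; σ²_Load testing = ((30−8)/6)² = 13.444

Forward pass:
ES_Unit tests = 0; EF_Unit tests = 12
ES_Integration tests = 12; EF_Integration tests = 12+5 = 17
ES_Code review = 12; EF_Code review = 12+13 = 25
ES_Security audit = 12; EF_Security audit = 12+10 = 22
ES_Staging deploy = 12; EF_Staging deploy = 12+9 = 21
ES_Load testing = max(EF_Integration tests=17, EF_Code review=25, EF_Security audit=22, EF_Staging deploy=21) = 25; EF_Load testing = 25+15 = 40
Expected project duration μ = 40 days. Critical path: Unit tests → Code review → Load testing.

Variances on critical path: σ²_Unit tests=2.778, σ²_Code review=7.111, σ²_Load testing=13.444.
Largest is σ²_Load testing = 13.444.

Load testing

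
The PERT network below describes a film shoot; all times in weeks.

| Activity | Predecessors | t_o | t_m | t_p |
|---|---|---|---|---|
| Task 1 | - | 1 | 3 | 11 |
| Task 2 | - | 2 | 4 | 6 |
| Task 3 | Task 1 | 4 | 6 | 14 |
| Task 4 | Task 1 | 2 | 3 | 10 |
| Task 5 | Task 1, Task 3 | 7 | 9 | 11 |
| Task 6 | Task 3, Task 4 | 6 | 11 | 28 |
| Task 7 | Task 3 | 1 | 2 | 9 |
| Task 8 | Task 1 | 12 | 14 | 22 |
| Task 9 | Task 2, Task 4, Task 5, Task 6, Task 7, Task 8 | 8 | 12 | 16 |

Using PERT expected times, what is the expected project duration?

te_Task 1 = (1 + 4·3 + 11)/6 = 24/6 = 4
te_Task 2 = (2 + 4·4 + 6)/6 = 24/6 = 4
te_Task 3 = (4 + 4·6 + 14)/6 = 42/6 = 7
te_Task 4 = (2 + 4·3 + 10)/6 = 24/6 = 4
te_Task 5 = (7 + 4·9 + 11)/6 = 54/6 = 9
te_Task 6 = (6 + 4·11 + 28)/6 = 78/6 = 13
te_Task 7 = (1 + 4·2 + 9)/6 = 18/6 = 3
te_Task 8 = (12 + 4·14 + 22)/6 = 90/6 = 15
te_Task 9 = (8 + 4·12 + 16)/6 = 72/6 = 12

Forward pass:
ES_Task 1 = 0; EF_Task 1 = 4
ES_Task 2 = 0; EF_Task 2 = 4
ES_Task 3 = 4; EF_Task 3 = 4+7 = 11
ES_Task 4 = 4; EF_Task 4 = 4+4 = 8
ES_Task 5 = max(EF_Task 1=4, EF_Task 3=11) = 11; EF_Task 5 = 11+9 = 20
ES_Task 6 = max(EF_Task 3=11, EF_Task 4=8) = 11; EF_Task 6 = 11+13 = 24
ES_Task 7 = 11; EF_Task 7 = 11+3 = 14
ES_Task 8 = 4; EF_Task 8 = 4+15 = 19
ES_Task 9 = max(EF_Task 2=4, EF_Task 4=8, EF_Task 5=20, EF_Task 6=24, EF_Task 7=14, EF_Task 8=19) = 24; EF_Task 9 = 24+12 = 36
Expected project duration μ = 36 weeks. Critical path: Task 1 → Task 3 → Task 6 → Task 9.

36 weeks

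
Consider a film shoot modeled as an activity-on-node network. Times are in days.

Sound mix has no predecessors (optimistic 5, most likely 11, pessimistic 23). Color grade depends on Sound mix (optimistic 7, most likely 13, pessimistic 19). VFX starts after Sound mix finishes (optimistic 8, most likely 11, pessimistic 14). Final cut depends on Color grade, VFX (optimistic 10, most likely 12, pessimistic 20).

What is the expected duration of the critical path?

te_Sound mix = (5 + 4·11 + 23)/6 = 72/6 = 12
te_Color grade = (7 + 4·13 + 19)/6 = 78/6 = 13
te_VFX = (8 + 4·11 + 14)/6 = 66/6 = 11
te_Final cut = (10 + 4·12 + 20)/6 = 78/6 = 13

Forward pass:
ES_Sound mix = 0; EF_Sound mix = 12
ES_Color grade = 12; EF_Color grade = 12+13 = 25
ES_VFX = 12; EF_VFX = 12+11 = 23
ES_Final cut = max(EF_Color grade=25, EF_VFX=23) = 25; EF_Final cut = 25+13 = 38
Expected project duration μ = 38 days. Critical path: Sound mix → Color grade → Final cut.

38 days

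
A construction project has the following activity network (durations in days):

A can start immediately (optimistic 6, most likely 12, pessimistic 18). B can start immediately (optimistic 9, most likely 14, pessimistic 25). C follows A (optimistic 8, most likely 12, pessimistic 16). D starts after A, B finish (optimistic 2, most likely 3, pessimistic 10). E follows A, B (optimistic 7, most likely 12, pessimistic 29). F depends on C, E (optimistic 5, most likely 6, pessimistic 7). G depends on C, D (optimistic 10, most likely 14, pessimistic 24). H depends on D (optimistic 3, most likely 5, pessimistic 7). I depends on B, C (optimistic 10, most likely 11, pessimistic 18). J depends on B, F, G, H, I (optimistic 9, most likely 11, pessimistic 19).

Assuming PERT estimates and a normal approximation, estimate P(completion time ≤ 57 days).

te_A = (6 + 4·12 + 18)/6 = 72/6 = 12; σ²_A = ((18−6)/6)² = 4.000
te_B = (9 + 4·14 + 25)/6 = 90/6 = 15; σ²_B = ((25−9)/6)² = 7.111
te_C = (8 + 4·12 + 16)/6 = 72/6 = 12; σ²_C = ((16−8)/6)² = 1.778
te_D = (2 + 4·3 + 10)/6 = 24/6 = 4; σ²_D = ((10−2)/6)² = 1.778
te_E = (7 + 4·12 + 29)/6 = 84/6 = 14; σ²_E = ((29−7)/6)² = 13.444
te_F = (5 + 4·6 + 7)/6 = 36/6 = 6; σ²_F = ((7−5)/6)² = 0.111
te_G = (10 + 4·14 + 24)/6 = 90/6 = 15; σ²_G = ((24−10)/6)² = 5.444
te_H = (3 + 4·5 + 7)/6 = 30/6 = 5; σ²_H = ((7−3)/6)² = 0.444
te_I = (10 + 4·11 + 18)/6 = 72/6 = 12; σ²_I = ((18−10)/6)² = 1.778
te_J = (9 + 4·11 + 19)/6 = 72/6 = 12; σ²_J = ((19−9)/6)² = 2.778

Forward pass:
ES_A = 0; EF_A = 12
ES_B = 0; EF_B = 15
ES_C = 12; EF_C = 12+12 = 24
ES_D = max(EF_A=12, EF_B=15) = 15; EF_D = 15+4 = 19
ES_E = max(EF_A=12, EF_B=15) = 15; EF_E = 15+14 = 29
ES_F = max(EF_C=24, EF_E=29) = 29; EF_F = 29+6 = 35
ES_G = max(EF_C=24, EF_D=19) = 24; EF_G = 24+15 = 39
ES_H = 19; EF_H = 19+5 = 24
ES_I = max(EF_B=15, EF_C=24) = 24; EF_I = 24+12 = 36
ES_J = max(EF_B=15, EF_F=35, EF_G=39, EF_H=24, EF_I=36) = 39; EF_J = 39+12 = 51
Expected project duration μ = 51 days. Critical path: A → C → G → J.

Variance along critical path = 4.000 + 1.778 + 5.444 + 2.778 = 14.000; σ = √14.000 = 3.742 days.
Z = (57 − 51) / 3.742 = 1.604
P(T ≤ 57) = Φ(1.604) ≈ 0.946

0.946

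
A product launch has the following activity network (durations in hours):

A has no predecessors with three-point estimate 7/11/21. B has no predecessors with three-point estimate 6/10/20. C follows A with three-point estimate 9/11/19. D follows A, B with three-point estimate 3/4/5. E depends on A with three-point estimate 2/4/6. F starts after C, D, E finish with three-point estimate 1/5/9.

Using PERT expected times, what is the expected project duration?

te_A = (7 + 4·11 + 21)/6 = 72/6 = 12
te_B = (6 + 4·10 + 20)/6 = 66/6 = 11
te_C = (9 + 4·11 + 19)/6 = 72/6 = 12
te_D = (3 + 4·4 + 5)/6 = 24/6 = 4
te_E = (2 + 4·4 + 6)/6 = 24/6 = 4
te_F = (1 + 4·5 + 9)/6 = 30/6 = 5

Forward pass:
ES_A = 0; EF_A = 12
ES_B = 0; EF_B = 11
ES_C = 12; EF_C = 12+12 = 24
ES_D = max(EF_A=12, EF_B=11) = 12; EF_D = 12+4 = 16
ES_E = 12; EF_E = 12+4 = 16
ES_F = max(EF_C=24, EF_D=16, EF_E=16) = 24; EF_F = 24+5 = 29
Expected project duration μ = 29 hours. Critical path: A → C → F.

29 hours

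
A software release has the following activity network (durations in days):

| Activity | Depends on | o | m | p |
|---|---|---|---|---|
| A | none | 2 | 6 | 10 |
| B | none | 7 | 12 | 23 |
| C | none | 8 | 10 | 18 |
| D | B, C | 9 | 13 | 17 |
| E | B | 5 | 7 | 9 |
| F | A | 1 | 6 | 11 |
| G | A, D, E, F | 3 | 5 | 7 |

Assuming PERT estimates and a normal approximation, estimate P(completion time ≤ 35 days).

0.905

te_A = (2 + 4·6 + 10)/6 = 36/6 = 6; σ²_A = ((10−2)/6)² = 1.778
te_B = (7 + 4·12 + 23)/6 = 78/6 = 13; σ²_B = ((23−7)/6)² = 7.111
te_C = (8 + 4·10 + 18)/6 = 66/6 = 11; σ²_C = ((18−8)/6)² = 2.778
te_D = (9 + 4·13 + 17)/6 = 78/6 = 13; σ²_D = ((17−9)/6)² = 1.778
te_E = (5 + 4·7 + 9)/6 = 42/6 = 7; σ²_E = ((9−5)/6)² = 0.444
te_F = (1 + 4·6 + 11)/6 = 36/6 = 6; σ²_F = ((11−1)/6)² = 2.778
te_G = (3 + 4·5 + 7)/6 = 30/6 = 5; σ²_G = ((7−3)/6)² = 0.444

Forward pass:
ES_A = 0; EF_A = 6
ES_B = 0; EF_B = 13
ES_C = 0; EF_C = 11
ES_D = max(EF_B=13, EF_C=11) = 13; EF_D = 13+13 = 26
ES_E = 13; EF_E = 13+7 = 20
ES_F = 6; EF_F = 6+6 = 12
ES_G = max(EF_A=6, EF_D=26, EF_E=20, EF_F=12) = 26; EF_G = 26+5 = 31
Expected project duration μ = 31 days. Critical path: B → D → G.

Variance along critical path = 7.111 + 1.778 + 0.444 = 9.333; σ = √9.333 = 3.055 days.
Z = (35 − 31) / 3.055 = 1.309
P(T ≤ 35) = Φ(1.309) ≈ 0.905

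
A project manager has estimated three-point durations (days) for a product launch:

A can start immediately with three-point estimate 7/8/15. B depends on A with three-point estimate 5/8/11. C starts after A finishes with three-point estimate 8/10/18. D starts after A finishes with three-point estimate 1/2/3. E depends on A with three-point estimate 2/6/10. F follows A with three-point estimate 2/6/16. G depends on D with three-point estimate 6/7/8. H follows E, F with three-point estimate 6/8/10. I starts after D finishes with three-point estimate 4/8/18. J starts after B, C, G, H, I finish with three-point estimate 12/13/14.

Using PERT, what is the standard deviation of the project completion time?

te_A = (7 + 4·8 + 15)/6 = 54/6 = 9; σ²_A = ((15−7)/6)² = 1.778
te_B = (5 + 4·8 + 11)/6 = 48/6 = 8; σ²_B = ((11−5)/6)² = 1.000
te_C = (8 + 4·10 + 18)/6 = 66/6 = 11; σ²_C = ((18−8)/6)² = 2.778
te_D = (1 + 4·2 + 3)/6 = 12/6 = 2; σ²_D = ((3−1)/6)² = 0.111
te_E = (2 + 4·6 + 10)/6 = 36/6 = 6; σ²_E = ((10−2)/6)² = 1.778
te_F = (2 + 4·6 + 16)/6 = 42/6 = 7; σ²_F = ((16−2)/6)² = 5.444
te_G = (6 + 4·7 + 8)/6 = 42/6 = 7; σ²_G = ((8−6)/6)² = 0.111
te_H = (6 + 4·8 + 10)/6 = 48/6 = 8; σ²_H = ((10−6)/6)² = 0.444
te_I = (4 + 4·8 + 18)/6 = 54/6 = 9; σ²_I = ((18−4)/6)² = 5.444
te_J = (12 + 4·13 + 14)/6 = 78/6 = 13; σ²_J = ((14−12)/6)² = 0.111

Forward pass:
ES_A = 0; EF_A = 9
ES_B = 9; EF_B = 9+8 = 17
ES_C = 9; EF_C = 9+11 = 20
ES_D = 9; EF_D = 9+2 = 11
ES_E = 9; EF_E = 9+6 = 15
ES_F = 9; EF_F = 9+7 = 16
ES_G = 11; EF_G = 11+7 = 18
ES_H = max(EF_E=15, EF_F=16) = 16; EF_H = 16+8 = 24
ES_I = 11; EF_I = 11+9 = 20
ES_J = max(EF_B=17, EF_C=20, EF_G=18, EF_H=24, EF_I=20) = 24; EF_J = 24+13 = 37
Expected project duration μ = 37 days. Critical path: A → F → H → J.

Variance along critical path = 1.778 + 5.444 + 0.444 + 0.111 = 7.778
σ = √7.778 = 2.789 days

2.79 days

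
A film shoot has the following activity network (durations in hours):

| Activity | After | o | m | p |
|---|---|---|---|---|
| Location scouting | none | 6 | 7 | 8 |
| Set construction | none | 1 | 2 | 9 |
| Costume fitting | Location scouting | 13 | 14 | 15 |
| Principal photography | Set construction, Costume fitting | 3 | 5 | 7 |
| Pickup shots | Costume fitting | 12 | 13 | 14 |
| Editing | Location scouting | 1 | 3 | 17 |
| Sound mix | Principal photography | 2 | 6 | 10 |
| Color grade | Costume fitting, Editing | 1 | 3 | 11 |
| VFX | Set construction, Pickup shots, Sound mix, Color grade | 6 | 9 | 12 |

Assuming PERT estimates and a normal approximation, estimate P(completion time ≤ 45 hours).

0.958

te_Location scouting = (6 + 4·7 + 8)/6 = 42/6 = 7; σ²_Location scouting = ((8−6)/6)² = 0.111
te_Set construction = (1 + 4·2 + 9)/6 = 18/6 = 3; σ²_Set construction = ((9−1)/6)² = 1.778
te_Costume fitting = (13 + 4·14 + 15)/6 = 84/6 = 14; σ²_Costume fitting = ((15−13)/6)² = 0.111
te_Principal photography = (3 + 4·5 + 7)/6 = 30/6 = 5; σ²_Principal photography = ((7−3)/6)² = 0.444
te_Pickup shots = (12 + 4·13 + 14)/6 = 78/6 = 13; σ²_Pickup shots = ((14−12)/6)² = 0.111
te_Editing = (1 + 4·3 + 17)/6 = 30/6 = 5; σ²_Editing = ((17−1)/6)² = 7.111
te_Sound mix = (2 + 4·6 + 10)/6 = 36/6 = 6; σ²_Sound mix = ((10−2)/6)² = 1.778
te_Color grade = (1 + 4·3 + 11)/6 = 24/6 = 4; σ²_Color grade = ((11−1)/6)² = 2.778
te_VFX = (6 + 4·9 + 12)/6 = 54/6 = 9; σ²_VFX = ((12−6)/6)² = 1.000

Forward pass:
ES_Location scouting = 0; EF_Location scouting = 7
ES_Set construction = 0; EF_Set construction = 3
ES_Costume fitting = 7; EF_Costume fitting = 7+14 = 21
ES_Principal photography = max(EF_Set construction=3, EF_Costume fitting=21) = 21; EF_Principal photography = 21+5 = 26
ES_Pickup shots = 21; EF_Pickup shots = 21+13 = 34
ES_Editing = 7; EF_Editing = 7+5 = 12
ES_Sound mix = 26; EF_Sound mix = 26+6 = 32
ES_Color grade = max(EF_Costume fitting=21, EF_Editing=12) = 21; EF_Color grade = 21+4 = 25
ES_VFX = max(EF_Set construction=3, EF_Pickup shots=34, EF_Sound mix=32, EF_Color grade=25) = 34; EF_VFX = 34+9 = 43
Expected project duration μ = 43 hours. Critical path: Location scouting → Costume fitting → Pickup shots → VFX.

Variance along critical path = 0.111 + 0.111 + 0.111 + 1.000 = 1.333; σ = √1.333 = 1.155 hours.
Z = (45 − 43) / 1.155 = 1.732
P(T ≤ 45) = Φ(1.732) ≈ 0.958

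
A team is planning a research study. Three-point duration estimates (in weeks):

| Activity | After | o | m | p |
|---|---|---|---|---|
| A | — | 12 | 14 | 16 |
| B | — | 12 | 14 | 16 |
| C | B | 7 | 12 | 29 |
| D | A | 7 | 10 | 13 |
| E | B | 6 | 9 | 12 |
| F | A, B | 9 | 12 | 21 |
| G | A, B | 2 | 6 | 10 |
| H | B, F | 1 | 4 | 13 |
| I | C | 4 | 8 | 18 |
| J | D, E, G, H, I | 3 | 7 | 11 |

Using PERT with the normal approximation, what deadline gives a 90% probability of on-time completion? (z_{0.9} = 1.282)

49.9 weeks

te_A = (12 + 4·14 + 16)/6 = 84/6 = 14; σ²_A = ((16−12)/6)² = 0.444
te_B = (12 + 4·14 + 16)/6 = 84/6 = 14; σ²_B = ((16−12)/6)² = 0.444
te_C = (7 + 4·12 + 29)/6 = 84/6 = 14; σ²_C = ((29−7)/6)² = 13.444
te_D = (7 + 4·10 + 13)/6 = 60/6 = 10; σ²_D = ((13−7)/6)² = 1.000
te_E = (6 + 4·9 + 12)/6 = 54/6 = 9; σ²_E = ((12−6)/6)² = 1.000
te_F = (9 + 4·12 + 21)/6 = 78/6 = 13; σ²_F = ((21−9)/6)² = 4.000
te_G = (2 + 4·6 + 10)/6 = 36/6 = 6; σ²_G = ((10−2)/6)² = 1.778
te_H = (1 + 4·4 + 13)/6 = 30/6 = 5; σ²_H = ((13−1)/6)² = 4.000
te_I = (4 + 4·8 + 18)/6 = 54/6 = 9; σ²_I = ((18−4)/6)² = 5.444
te_J = (3 + 4·7 + 11)/6 = 42/6 = 7; σ²_J = ((11−3)/6)² = 1.778

Forward pass:
ES_A = 0; EF_A = 14
ES_B = 0; EF_B = 14
ES_C = 14; EF_C = 14+14 = 28
ES_D = 14; EF_D = 14+10 = 24
ES_E = 14; EF_E = 14+9 = 23
ES_F = max(EF_A=14, EF_B=14) = 14; EF_F = 14+13 = 27
ES_G = max(EF_A=14, EF_B=14) = 14; EF_G = 14+6 = 20
ES_H = max(EF_B=14, EF_F=27) = 27; EF_H = 27+5 = 32
ES_I = 28; EF_I = 28+9 = 37
ES_J = max(EF_D=24, EF_E=23, EF_G=20, EF_H=32, EF_I=37) = 37; EF_J = 37+7 = 44
Expected project duration μ = 44 weeks. Critical path: B → C → I → J.

Variance along critical path = 0.444 + 13.444 + 5.444 + 1.778 = 21.111; σ = 4.595 weeks.
D = μ + z·σ = 44 + 1.282·4.595 = 49.9 weeks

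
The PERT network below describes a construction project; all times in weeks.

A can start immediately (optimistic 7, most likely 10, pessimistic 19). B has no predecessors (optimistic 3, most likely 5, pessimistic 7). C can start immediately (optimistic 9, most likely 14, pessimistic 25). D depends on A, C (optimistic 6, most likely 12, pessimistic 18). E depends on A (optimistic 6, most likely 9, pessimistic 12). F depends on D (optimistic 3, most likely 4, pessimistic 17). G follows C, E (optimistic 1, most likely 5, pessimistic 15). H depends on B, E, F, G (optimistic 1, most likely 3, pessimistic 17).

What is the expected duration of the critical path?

te_A = (7 + 4·10 + 19)/6 = 66/6 = 11
te_B = (3 + 4·5 + 7)/6 = 30/6 = 5
te_C = (9 + 4·14 + 25)/6 = 90/6 = 15
te_D = (6 + 4·12 + 18)/6 = 72/6 = 12
te_E = (6 + 4·9 + 12)/6 = 54/6 = 9
te_F = (3 + 4·4 + 17)/6 = 36/6 = 6
te_G = (1 + 4·5 + 15)/6 = 36/6 = 6
te_H = (1 + 4·3 + 17)/6 = 30/6 = 5

Forward pass:
ES_A = 0; EF_A = 11
ES_B = 0; EF_B = 5
ES_C = 0; EF_C = 15
ES_D = max(EF_A=11, EF_C=15) = 15; EF_D = 15+12 = 27
ES_E = 11; EF_E = 11+9 = 20
ES_F = 27; EF_F = 27+6 = 33
ES_G = max(EF_C=15, EF_E=20) = 20; EF_G = 20+6 = 26
ES_H = max(EF_B=5, EF_E=20, EF_F=33, EF_G=26) = 33; EF_H = 33+5 = 38
Expected project duration μ = 38 weeks. Critical path: C → D → F → H.

38 weeks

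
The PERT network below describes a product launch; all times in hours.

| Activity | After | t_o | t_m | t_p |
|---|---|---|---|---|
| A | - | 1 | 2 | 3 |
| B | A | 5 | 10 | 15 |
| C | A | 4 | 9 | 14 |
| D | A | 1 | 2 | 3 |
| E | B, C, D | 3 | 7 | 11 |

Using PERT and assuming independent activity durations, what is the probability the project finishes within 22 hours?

te_A = (1 + 4·2 + 3)/6 = 12/6 = 2; σ²_A = ((3−1)/6)² = 0.111
te_B = (5 + 4·10 + 15)/6 = 60/6 = 10; σ²_B = ((15−5)/6)² = 2.778
te_C = (4 + 4·9 + 14)/6 = 54/6 = 9; σ²_C = ((14−4)/6)² = 2.778
te_D = (1 + 4·2 + 3)/6 = 12/6 = 2; σ²_D = ((3−1)/6)² = 0.111
te_E = (3 + 4·7 + 11)/6 = 42/6 = 7; σ²_E = ((11−3)/6)² = 1.778

Forward pass:
ES_A = 0; EF_A = 2
ES_B = 2; EF_B = 2+10 = 12
ES_C = 2; EF_C = 2+9 = 11
ES_D = 2; EF_D = 2+2 = 4
ES_E = max(EF_B=12, EF_C=11, EF_D=4) = 12; EF_E = 12+7 = 19
Expected project duration μ = 19 hours. Critical path: A → B → E.

Variance along critical path = 0.111 + 2.778 + 1.778 = 4.667; σ = √4.667 = 2.160 hours.
Z = (22 − 19) / 2.160 = 1.389
P(T ≤ 22) = Φ(1.389) ≈ 0.918

0.918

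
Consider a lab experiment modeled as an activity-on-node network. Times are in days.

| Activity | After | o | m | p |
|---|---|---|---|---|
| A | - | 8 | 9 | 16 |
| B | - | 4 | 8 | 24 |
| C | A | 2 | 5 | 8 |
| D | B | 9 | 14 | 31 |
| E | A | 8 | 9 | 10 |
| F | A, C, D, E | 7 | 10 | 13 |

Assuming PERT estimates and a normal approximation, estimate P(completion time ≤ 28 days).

te_A = (8 + 4·9 + 16)/6 = 60/6 = 10; σ²_A = ((16−8)/6)² = 1.778
te_B = (4 + 4·8 + 24)/6 = 60/6 = 10; σ²_B = ((24−4)/6)² = 11.111
te_C = (2 + 4·5 + 8)/6 = 30/6 = 5; σ²_C = ((8−2)/6)² = 1.000
te_D = (9 + 4·14 + 31)/6 = 96/6 = 16; σ²_D = ((31−9)/6)² = 13.444
te_E = (8 + 4·9 + 10)/6 = 54/6 = 9; σ²_E = ((10−8)/6)² = 0.111
te_F = (7 + 4·10 + 13)/6 = 60/6 = 10; σ²_F = ((13−7)/6)² = 1.000

Forward pass:
ES_A = 0; EF_A = 10
ES_B = 0; EF_B = 10
ES_C = 10; EF_C = 10+5 = 15
ES_D = 10; EF_D = 10+16 = 26
ES_E = 10; EF_E = 10+9 = 19
ES_F = max(EF_A=10, EF_C=15, EF_D=26, EF_E=19) = 26; EF_F = 26+10 = 36
Expected project duration μ = 36 days. Critical path: B → D → F.

Variance along critical path = 11.111 + 13.444 + 1.000 = 25.556; σ = √25.556 = 5.055 days.
Z = (28 − 36) / 5.055 = -1.583
P(T ≤ 28) = Φ(-1.583) ≈ 0.057

0.057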